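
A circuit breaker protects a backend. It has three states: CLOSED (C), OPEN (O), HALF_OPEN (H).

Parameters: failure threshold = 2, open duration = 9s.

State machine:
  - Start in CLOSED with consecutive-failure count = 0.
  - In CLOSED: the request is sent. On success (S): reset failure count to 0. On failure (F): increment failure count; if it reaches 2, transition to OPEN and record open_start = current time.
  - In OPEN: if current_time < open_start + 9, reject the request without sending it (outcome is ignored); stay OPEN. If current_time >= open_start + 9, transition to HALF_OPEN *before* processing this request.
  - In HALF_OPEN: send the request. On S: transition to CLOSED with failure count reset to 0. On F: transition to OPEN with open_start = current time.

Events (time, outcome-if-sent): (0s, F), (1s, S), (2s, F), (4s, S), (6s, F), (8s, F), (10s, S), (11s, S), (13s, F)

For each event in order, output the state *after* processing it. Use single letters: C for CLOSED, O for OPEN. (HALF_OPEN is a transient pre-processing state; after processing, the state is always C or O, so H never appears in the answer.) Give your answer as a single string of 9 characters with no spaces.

Answer: CCCCCOOOO

Derivation:
State after each event:
  event#1 t=0s outcome=F: state=CLOSED
  event#2 t=1s outcome=S: state=CLOSED
  event#3 t=2s outcome=F: state=CLOSED
  event#4 t=4s outcome=S: state=CLOSED
  event#5 t=6s outcome=F: state=CLOSED
  event#6 t=8s outcome=F: state=OPEN
  event#7 t=10s outcome=S: state=OPEN
  event#8 t=11s outcome=S: state=OPEN
  event#9 t=13s outcome=F: state=OPEN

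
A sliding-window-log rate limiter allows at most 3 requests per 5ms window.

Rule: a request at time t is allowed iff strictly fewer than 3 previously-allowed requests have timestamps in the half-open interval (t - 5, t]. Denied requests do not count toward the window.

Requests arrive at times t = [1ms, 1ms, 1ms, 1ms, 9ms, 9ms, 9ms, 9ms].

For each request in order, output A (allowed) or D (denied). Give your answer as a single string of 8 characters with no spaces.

Tracking allowed requests in the window:
  req#1 t=1ms: ALLOW
  req#2 t=1ms: ALLOW
  req#3 t=1ms: ALLOW
  req#4 t=1ms: DENY
  req#5 t=9ms: ALLOW
  req#6 t=9ms: ALLOW
  req#7 t=9ms: ALLOW
  req#8 t=9ms: DENY

Answer: AAADAAAD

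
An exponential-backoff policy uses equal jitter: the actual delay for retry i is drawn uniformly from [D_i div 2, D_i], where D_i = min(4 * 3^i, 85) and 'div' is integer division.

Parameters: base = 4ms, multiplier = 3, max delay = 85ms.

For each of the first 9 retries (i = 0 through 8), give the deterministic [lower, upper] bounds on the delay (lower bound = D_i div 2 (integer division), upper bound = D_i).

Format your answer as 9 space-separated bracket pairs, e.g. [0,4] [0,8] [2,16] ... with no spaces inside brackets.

Computing bounds per retry:
  i=0: D_i=min(4*3^0,85)=4, bounds=[2,4]
  i=1: D_i=min(4*3^1,85)=12, bounds=[6,12]
  i=2: D_i=min(4*3^2,85)=36, bounds=[18,36]
  i=3: D_i=min(4*3^3,85)=85, bounds=[42,85]
  i=4: D_i=min(4*3^4,85)=85, bounds=[42,85]
  i=5: D_i=min(4*3^5,85)=85, bounds=[42,85]
  i=6: D_i=min(4*3^6,85)=85, bounds=[42,85]
  i=7: D_i=min(4*3^7,85)=85, bounds=[42,85]
  i=8: D_i=min(4*3^8,85)=85, bounds=[42,85]

Answer: [2,4] [6,12] [18,36] [42,85] [42,85] [42,85] [42,85] [42,85] [42,85]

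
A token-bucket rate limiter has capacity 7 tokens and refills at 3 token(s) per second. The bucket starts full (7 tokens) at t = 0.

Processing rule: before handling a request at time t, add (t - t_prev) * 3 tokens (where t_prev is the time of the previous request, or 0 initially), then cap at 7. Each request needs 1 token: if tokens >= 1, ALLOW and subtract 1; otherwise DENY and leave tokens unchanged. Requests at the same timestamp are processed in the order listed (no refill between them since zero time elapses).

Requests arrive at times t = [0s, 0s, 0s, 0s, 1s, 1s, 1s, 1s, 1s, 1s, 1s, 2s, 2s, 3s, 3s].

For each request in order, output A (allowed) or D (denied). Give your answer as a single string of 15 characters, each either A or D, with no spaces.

Simulating step by step:
  req#1 t=0s: ALLOW
  req#2 t=0s: ALLOW
  req#3 t=0s: ALLOW
  req#4 t=0s: ALLOW
  req#5 t=1s: ALLOW
  req#6 t=1s: ALLOW
  req#7 t=1s: ALLOW
  req#8 t=1s: ALLOW
  req#9 t=1s: ALLOW
  req#10 t=1s: ALLOW
  req#11 t=1s: DENY
  req#12 t=2s: ALLOW
  req#13 t=2s: ALLOW
  req#14 t=3s: ALLOW
  req#15 t=3s: ALLOW

Answer: AAAAAAAAAADAAAA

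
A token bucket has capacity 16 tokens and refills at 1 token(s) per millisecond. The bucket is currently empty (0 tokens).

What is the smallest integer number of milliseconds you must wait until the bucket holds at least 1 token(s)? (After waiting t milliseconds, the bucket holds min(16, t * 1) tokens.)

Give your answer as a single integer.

Need t * 1 >= 1, so t >= 1/1.
Smallest integer t = ceil(1/1) = 1.

Answer: 1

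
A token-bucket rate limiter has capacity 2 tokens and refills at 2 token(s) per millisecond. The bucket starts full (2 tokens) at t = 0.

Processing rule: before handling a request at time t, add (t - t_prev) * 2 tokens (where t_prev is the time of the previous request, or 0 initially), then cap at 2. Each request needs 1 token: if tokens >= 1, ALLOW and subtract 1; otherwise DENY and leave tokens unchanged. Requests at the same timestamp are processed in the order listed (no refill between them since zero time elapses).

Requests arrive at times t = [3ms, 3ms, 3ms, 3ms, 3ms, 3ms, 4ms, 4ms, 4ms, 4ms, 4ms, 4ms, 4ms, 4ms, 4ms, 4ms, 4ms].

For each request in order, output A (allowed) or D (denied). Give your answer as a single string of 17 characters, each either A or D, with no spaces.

Answer: AADDDDAADDDDDDDDD

Derivation:
Simulating step by step:
  req#1 t=3ms: ALLOW
  req#2 t=3ms: ALLOW
  req#3 t=3ms: DENY
  req#4 t=3ms: DENY
  req#5 t=3ms: DENY
  req#6 t=3ms: DENY
  req#7 t=4ms: ALLOW
  req#8 t=4ms: ALLOW
  req#9 t=4ms: DENY
  req#10 t=4ms: DENY
  req#11 t=4ms: DENY
  req#12 t=4ms: DENY
  req#13 t=4ms: DENY
  req#14 t=4ms: DENY
  req#15 t=4ms: DENY
  req#16 t=4ms: DENY
  req#17 t=4ms: DENY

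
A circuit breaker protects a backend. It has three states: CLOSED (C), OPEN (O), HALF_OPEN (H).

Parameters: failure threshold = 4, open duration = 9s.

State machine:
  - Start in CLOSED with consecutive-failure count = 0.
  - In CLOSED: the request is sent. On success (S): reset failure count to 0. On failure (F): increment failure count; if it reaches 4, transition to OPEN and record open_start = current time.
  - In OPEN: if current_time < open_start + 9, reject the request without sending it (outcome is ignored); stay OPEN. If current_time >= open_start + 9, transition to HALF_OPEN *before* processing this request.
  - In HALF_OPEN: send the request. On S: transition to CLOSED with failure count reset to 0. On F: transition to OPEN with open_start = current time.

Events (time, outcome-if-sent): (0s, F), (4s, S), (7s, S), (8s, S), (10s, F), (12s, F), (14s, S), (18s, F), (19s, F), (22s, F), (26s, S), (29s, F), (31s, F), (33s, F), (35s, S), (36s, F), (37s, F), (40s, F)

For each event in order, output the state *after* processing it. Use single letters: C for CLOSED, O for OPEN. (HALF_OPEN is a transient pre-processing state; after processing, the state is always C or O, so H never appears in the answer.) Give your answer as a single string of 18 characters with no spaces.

State after each event:
  event#1 t=0s outcome=F: state=CLOSED
  event#2 t=4s outcome=S: state=CLOSED
  event#3 t=7s outcome=S: state=CLOSED
  event#4 t=8s outcome=S: state=CLOSED
  event#5 t=10s outcome=F: state=CLOSED
  event#6 t=12s outcome=F: state=CLOSED
  event#7 t=14s outcome=S: state=CLOSED
  event#8 t=18s outcome=F: state=CLOSED
  event#9 t=19s outcome=F: state=CLOSED
  event#10 t=22s outcome=F: state=CLOSED
  event#11 t=26s outcome=S: state=CLOSED
  event#12 t=29s outcome=F: state=CLOSED
  event#13 t=31s outcome=F: state=CLOSED
  event#14 t=33s outcome=F: state=CLOSED
  event#15 t=35s outcome=S: state=CLOSED
  event#16 t=36s outcome=F: state=CLOSED
  event#17 t=37s outcome=F: state=CLOSED
  event#18 t=40s outcome=F: state=CLOSED

Answer: CCCCCCCCCCCCCCCCCC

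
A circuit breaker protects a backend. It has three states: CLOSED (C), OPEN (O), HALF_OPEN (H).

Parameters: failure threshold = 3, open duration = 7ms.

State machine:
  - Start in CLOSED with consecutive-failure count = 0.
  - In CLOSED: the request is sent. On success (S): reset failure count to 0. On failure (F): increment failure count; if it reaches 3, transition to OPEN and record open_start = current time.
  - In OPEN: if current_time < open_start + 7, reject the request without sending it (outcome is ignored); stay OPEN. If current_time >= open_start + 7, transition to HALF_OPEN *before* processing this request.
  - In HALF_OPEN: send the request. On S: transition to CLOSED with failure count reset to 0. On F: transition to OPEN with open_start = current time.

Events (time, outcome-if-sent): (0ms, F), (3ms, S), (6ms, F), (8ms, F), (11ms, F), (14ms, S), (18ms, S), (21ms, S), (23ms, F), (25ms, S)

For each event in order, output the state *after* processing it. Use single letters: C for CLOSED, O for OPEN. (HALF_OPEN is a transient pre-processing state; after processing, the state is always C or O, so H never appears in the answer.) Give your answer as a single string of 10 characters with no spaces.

Answer: CCCCOOCCCC

Derivation:
State after each event:
  event#1 t=0ms outcome=F: state=CLOSED
  event#2 t=3ms outcome=S: state=CLOSED
  event#3 t=6ms outcome=F: state=CLOSED
  event#4 t=8ms outcome=F: state=CLOSED
  event#5 t=11ms outcome=F: state=OPEN
  event#6 t=14ms outcome=S: state=OPEN
  event#7 t=18ms outcome=S: state=CLOSED
  event#8 t=21ms outcome=S: state=CLOSED
  event#9 t=23ms outcome=F: state=CLOSED
  event#10 t=25ms outcome=S: state=CLOSED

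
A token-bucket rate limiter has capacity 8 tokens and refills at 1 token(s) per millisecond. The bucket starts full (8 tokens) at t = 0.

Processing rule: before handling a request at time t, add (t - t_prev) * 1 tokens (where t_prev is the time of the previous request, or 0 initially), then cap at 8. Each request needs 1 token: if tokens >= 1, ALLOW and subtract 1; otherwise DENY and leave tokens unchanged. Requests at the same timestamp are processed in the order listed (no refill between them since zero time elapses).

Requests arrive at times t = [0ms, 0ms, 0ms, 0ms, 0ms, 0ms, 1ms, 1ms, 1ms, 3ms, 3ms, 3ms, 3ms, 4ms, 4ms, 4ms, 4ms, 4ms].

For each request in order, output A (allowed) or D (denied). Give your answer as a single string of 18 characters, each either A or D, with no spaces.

Simulating step by step:
  req#1 t=0ms: ALLOW
  req#2 t=0ms: ALLOW
  req#3 t=0ms: ALLOW
  req#4 t=0ms: ALLOW
  req#5 t=0ms: ALLOW
  req#6 t=0ms: ALLOW
  req#7 t=1ms: ALLOW
  req#8 t=1ms: ALLOW
  req#9 t=1ms: ALLOW
  req#10 t=3ms: ALLOW
  req#11 t=3ms: ALLOW
  req#12 t=3ms: DENY
  req#13 t=3ms: DENY
  req#14 t=4ms: ALLOW
  req#15 t=4ms: DENY
  req#16 t=4ms: DENY
  req#17 t=4ms: DENY
  req#18 t=4ms: DENY

Answer: AAAAAAAAAAADDADDDD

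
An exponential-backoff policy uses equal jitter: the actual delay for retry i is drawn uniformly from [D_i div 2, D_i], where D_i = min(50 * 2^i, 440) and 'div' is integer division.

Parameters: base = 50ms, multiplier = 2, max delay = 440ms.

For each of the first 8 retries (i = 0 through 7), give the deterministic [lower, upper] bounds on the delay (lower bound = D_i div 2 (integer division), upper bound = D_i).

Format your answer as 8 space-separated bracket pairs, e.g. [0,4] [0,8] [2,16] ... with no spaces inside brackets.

Computing bounds per retry:
  i=0: D_i=min(50*2^0,440)=50, bounds=[25,50]
  i=1: D_i=min(50*2^1,440)=100, bounds=[50,100]
  i=2: D_i=min(50*2^2,440)=200, bounds=[100,200]
  i=3: D_i=min(50*2^3,440)=400, bounds=[200,400]
  i=4: D_i=min(50*2^4,440)=440, bounds=[220,440]
  i=5: D_i=min(50*2^5,440)=440, bounds=[220,440]
  i=6: D_i=min(50*2^6,440)=440, bounds=[220,440]
  i=7: D_i=min(50*2^7,440)=440, bounds=[220,440]

Answer: [25,50] [50,100] [100,200] [200,400] [220,440] [220,440] [220,440] [220,440]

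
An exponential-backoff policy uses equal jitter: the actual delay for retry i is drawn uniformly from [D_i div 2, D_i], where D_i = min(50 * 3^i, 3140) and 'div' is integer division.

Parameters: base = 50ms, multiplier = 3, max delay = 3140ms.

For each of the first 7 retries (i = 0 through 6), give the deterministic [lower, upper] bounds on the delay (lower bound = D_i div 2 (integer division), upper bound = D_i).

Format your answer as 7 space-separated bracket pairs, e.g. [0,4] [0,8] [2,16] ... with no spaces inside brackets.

Computing bounds per retry:
  i=0: D_i=min(50*3^0,3140)=50, bounds=[25,50]
  i=1: D_i=min(50*3^1,3140)=150, bounds=[75,150]
  i=2: D_i=min(50*3^2,3140)=450, bounds=[225,450]
  i=3: D_i=min(50*3^3,3140)=1350, bounds=[675,1350]
  i=4: D_i=min(50*3^4,3140)=3140, bounds=[1570,3140]
  i=5: D_i=min(50*3^5,3140)=3140, bounds=[1570,3140]
  i=6: D_i=min(50*3^6,3140)=3140, bounds=[1570,3140]

Answer: [25,50] [75,150] [225,450] [675,1350] [1570,3140] [1570,3140] [1570,3140]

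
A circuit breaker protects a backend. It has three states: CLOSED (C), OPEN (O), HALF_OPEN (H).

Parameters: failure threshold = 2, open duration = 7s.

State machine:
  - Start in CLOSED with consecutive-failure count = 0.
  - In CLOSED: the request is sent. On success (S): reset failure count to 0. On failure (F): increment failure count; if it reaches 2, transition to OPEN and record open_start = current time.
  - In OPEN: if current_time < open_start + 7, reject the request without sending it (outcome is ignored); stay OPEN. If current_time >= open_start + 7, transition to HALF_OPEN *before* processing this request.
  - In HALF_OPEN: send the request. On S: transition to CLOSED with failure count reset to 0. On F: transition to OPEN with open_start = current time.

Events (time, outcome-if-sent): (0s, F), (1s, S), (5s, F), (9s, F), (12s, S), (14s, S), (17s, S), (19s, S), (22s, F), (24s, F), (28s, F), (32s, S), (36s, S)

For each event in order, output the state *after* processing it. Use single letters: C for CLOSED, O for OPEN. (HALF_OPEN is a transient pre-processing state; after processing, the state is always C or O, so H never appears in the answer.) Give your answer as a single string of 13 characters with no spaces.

Answer: CCCOOOCCCOOCC

Derivation:
State after each event:
  event#1 t=0s outcome=F: state=CLOSED
  event#2 t=1s outcome=S: state=CLOSED
  event#3 t=5s outcome=F: state=CLOSED
  event#4 t=9s outcome=F: state=OPEN
  event#5 t=12s outcome=S: state=OPEN
  event#6 t=14s outcome=S: state=OPEN
  event#7 t=17s outcome=S: state=CLOSED
  event#8 t=19s outcome=S: state=CLOSED
  event#9 t=22s outcome=F: state=CLOSED
  event#10 t=24s outcome=F: state=OPEN
  event#11 t=28s outcome=F: state=OPEN
  event#12 t=32s outcome=S: state=CLOSED
  event#13 t=36s outcome=S: state=CLOSED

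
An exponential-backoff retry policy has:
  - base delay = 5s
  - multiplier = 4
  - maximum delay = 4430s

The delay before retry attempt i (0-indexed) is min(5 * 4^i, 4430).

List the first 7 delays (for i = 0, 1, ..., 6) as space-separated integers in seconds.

Computing each delay:
  i=0: min(5*4^0, 4430) = 5
  i=1: min(5*4^1, 4430) = 20
  i=2: min(5*4^2, 4430) = 80
  i=3: min(5*4^3, 4430) = 320
  i=4: min(5*4^4, 4430) = 1280
  i=5: min(5*4^5, 4430) = 4430
  i=6: min(5*4^6, 4430) = 4430

Answer: 5 20 80 320 1280 4430 4430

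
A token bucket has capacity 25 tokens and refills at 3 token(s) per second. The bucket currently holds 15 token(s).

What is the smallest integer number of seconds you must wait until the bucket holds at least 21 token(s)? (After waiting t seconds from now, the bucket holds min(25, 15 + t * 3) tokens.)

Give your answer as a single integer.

Need 15 + t * 3 >= 21, so t >= 6/3.
Smallest integer t = ceil(6/3) = 2.

Answer: 2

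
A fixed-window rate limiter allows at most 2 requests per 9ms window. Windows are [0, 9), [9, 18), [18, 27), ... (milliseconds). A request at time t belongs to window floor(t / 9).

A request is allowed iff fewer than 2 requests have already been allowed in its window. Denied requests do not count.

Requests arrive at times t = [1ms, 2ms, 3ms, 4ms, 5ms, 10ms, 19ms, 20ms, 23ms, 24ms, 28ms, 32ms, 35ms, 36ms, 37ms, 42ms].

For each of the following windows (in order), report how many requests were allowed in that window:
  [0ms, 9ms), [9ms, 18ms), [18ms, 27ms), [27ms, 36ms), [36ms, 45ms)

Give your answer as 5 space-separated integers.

Answer: 2 1 2 2 2

Derivation:
Processing requests:
  req#1 t=1ms (window 0): ALLOW
  req#2 t=2ms (window 0): ALLOW
  req#3 t=3ms (window 0): DENY
  req#4 t=4ms (window 0): DENY
  req#5 t=5ms (window 0): DENY
  req#6 t=10ms (window 1): ALLOW
  req#7 t=19ms (window 2): ALLOW
  req#8 t=20ms (window 2): ALLOW
  req#9 t=23ms (window 2): DENY
  req#10 t=24ms (window 2): DENY
  req#11 t=28ms (window 3): ALLOW
  req#12 t=32ms (window 3): ALLOW
  req#13 t=35ms (window 3): DENY
  req#14 t=36ms (window 4): ALLOW
  req#15 t=37ms (window 4): ALLOW
  req#16 t=42ms (window 4): DENY

Allowed counts by window: 2 1 2 2 2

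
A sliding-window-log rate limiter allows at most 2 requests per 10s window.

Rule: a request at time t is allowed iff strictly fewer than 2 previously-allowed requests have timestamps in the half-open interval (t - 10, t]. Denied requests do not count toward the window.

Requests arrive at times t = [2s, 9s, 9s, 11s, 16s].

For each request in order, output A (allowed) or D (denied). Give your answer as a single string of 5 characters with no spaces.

Answer: AADDA

Derivation:
Tracking allowed requests in the window:
  req#1 t=2s: ALLOW
  req#2 t=9s: ALLOW
  req#3 t=9s: DENY
  req#4 t=11s: DENY
  req#5 t=16s: ALLOW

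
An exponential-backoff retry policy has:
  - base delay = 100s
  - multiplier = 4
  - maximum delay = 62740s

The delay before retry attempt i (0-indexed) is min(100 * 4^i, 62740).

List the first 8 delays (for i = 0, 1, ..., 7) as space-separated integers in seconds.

Computing each delay:
  i=0: min(100*4^0, 62740) = 100
  i=1: min(100*4^1, 62740) = 400
  i=2: min(100*4^2, 62740) = 1600
  i=3: min(100*4^3, 62740) = 6400
  i=4: min(100*4^4, 62740) = 25600
  i=5: min(100*4^5, 62740) = 62740
  i=6: min(100*4^6, 62740) = 62740
  i=7: min(100*4^7, 62740) = 62740

Answer: 100 400 1600 6400 25600 62740 62740 62740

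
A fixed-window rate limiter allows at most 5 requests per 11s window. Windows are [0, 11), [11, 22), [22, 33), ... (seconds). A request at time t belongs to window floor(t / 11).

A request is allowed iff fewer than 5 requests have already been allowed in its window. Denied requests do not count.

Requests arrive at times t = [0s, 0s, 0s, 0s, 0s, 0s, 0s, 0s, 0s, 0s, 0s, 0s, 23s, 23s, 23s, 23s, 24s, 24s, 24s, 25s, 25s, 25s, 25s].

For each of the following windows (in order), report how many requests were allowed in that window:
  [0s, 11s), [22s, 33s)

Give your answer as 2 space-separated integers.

Answer: 5 5

Derivation:
Processing requests:
  req#1 t=0s (window 0): ALLOW
  req#2 t=0s (window 0): ALLOW
  req#3 t=0s (window 0): ALLOW
  req#4 t=0s (window 0): ALLOW
  req#5 t=0s (window 0): ALLOW
  req#6 t=0s (window 0): DENY
  req#7 t=0s (window 0): DENY
  req#8 t=0s (window 0): DENY
  req#9 t=0s (window 0): DENY
  req#10 t=0s (window 0): DENY
  req#11 t=0s (window 0): DENY
  req#12 t=0s (window 0): DENY
  req#13 t=23s (window 2): ALLOW
  req#14 t=23s (window 2): ALLOW
  req#15 t=23s (window 2): ALLOW
  req#16 t=23s (window 2): ALLOW
  req#17 t=24s (window 2): ALLOW
  req#18 t=24s (window 2): DENY
  req#19 t=24s (window 2): DENY
  req#20 t=25s (window 2): DENY
  req#21 t=25s (window 2): DENY
  req#22 t=25s (window 2): DENY
  req#23 t=25s (window 2): DENY

Allowed counts by window: 5 5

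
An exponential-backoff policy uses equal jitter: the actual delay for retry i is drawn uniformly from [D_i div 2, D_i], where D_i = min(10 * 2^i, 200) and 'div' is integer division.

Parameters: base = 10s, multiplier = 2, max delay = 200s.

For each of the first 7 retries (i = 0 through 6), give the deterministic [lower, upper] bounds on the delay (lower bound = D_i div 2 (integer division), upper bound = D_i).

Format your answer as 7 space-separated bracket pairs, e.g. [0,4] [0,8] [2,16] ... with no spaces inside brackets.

Answer: [5,10] [10,20] [20,40] [40,80] [80,160] [100,200] [100,200]

Derivation:
Computing bounds per retry:
  i=0: D_i=min(10*2^0,200)=10, bounds=[5,10]
  i=1: D_i=min(10*2^1,200)=20, bounds=[10,20]
  i=2: D_i=min(10*2^2,200)=40, bounds=[20,40]
  i=3: D_i=min(10*2^3,200)=80, bounds=[40,80]
  i=4: D_i=min(10*2^4,200)=160, bounds=[80,160]
  i=5: D_i=min(10*2^5,200)=200, bounds=[100,200]
  i=6: D_i=min(10*2^6,200)=200, bounds=[100,200]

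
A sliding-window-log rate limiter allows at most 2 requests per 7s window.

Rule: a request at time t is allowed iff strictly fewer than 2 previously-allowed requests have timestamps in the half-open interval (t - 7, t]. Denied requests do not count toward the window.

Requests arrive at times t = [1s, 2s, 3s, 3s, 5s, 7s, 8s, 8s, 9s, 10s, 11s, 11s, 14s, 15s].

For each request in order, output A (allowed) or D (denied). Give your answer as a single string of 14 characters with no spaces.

Tracking allowed requests in the window:
  req#1 t=1s: ALLOW
  req#2 t=2s: ALLOW
  req#3 t=3s: DENY
  req#4 t=3s: DENY
  req#5 t=5s: DENY
  req#6 t=7s: DENY
  req#7 t=8s: ALLOW
  req#8 t=8s: DENY
  req#9 t=9s: ALLOW
  req#10 t=10s: DENY
  req#11 t=11s: DENY
  req#12 t=11s: DENY
  req#13 t=14s: DENY
  req#14 t=15s: ALLOW

Answer: AADDDDADADDDDA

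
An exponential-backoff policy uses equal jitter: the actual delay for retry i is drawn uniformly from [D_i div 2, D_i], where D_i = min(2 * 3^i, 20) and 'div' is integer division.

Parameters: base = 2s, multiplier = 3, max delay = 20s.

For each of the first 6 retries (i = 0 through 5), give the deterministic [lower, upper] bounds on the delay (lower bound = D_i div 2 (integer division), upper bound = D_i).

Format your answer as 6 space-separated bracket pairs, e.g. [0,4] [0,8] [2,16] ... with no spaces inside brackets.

Computing bounds per retry:
  i=0: D_i=min(2*3^0,20)=2, bounds=[1,2]
  i=1: D_i=min(2*3^1,20)=6, bounds=[3,6]
  i=2: D_i=min(2*3^2,20)=18, bounds=[9,18]
  i=3: D_i=min(2*3^3,20)=20, bounds=[10,20]
  i=4: D_i=min(2*3^4,20)=20, bounds=[10,20]
  i=5: D_i=min(2*3^5,20)=20, bounds=[10,20]

Answer: [1,2] [3,6] [9,18] [10,20] [10,20] [10,20]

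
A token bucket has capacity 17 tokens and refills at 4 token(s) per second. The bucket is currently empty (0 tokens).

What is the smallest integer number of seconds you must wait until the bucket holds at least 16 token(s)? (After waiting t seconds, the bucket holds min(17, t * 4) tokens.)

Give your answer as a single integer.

Need t * 4 >= 16, so t >= 16/4.
Smallest integer t = ceil(16/4) = 4.

Answer: 4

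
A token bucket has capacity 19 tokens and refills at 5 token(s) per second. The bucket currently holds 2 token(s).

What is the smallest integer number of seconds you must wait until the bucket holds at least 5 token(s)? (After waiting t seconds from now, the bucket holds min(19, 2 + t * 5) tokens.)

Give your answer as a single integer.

Answer: 1

Derivation:
Need 2 + t * 5 >= 5, so t >= 3/5.
Smallest integer t = ceil(3/5) = 1.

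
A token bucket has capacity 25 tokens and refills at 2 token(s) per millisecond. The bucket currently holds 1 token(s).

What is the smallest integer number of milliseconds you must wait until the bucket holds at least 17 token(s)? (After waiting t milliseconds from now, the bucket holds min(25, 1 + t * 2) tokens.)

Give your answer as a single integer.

Answer: 8

Derivation:
Need 1 + t * 2 >= 17, so t >= 16/2.
Smallest integer t = ceil(16/2) = 8.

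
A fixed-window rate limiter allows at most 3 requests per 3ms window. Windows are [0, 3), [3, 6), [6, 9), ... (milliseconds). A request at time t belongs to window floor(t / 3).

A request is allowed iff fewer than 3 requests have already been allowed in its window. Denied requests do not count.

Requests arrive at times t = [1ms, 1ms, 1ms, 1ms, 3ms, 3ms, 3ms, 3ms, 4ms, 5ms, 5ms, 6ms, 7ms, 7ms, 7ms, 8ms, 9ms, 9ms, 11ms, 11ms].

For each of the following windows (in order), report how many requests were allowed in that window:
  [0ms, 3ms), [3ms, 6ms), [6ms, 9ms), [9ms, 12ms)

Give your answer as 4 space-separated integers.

Processing requests:
  req#1 t=1ms (window 0): ALLOW
  req#2 t=1ms (window 0): ALLOW
  req#3 t=1ms (window 0): ALLOW
  req#4 t=1ms (window 0): DENY
  req#5 t=3ms (window 1): ALLOW
  req#6 t=3ms (window 1): ALLOW
  req#7 t=3ms (window 1): ALLOW
  req#8 t=3ms (window 1): DENY
  req#9 t=4ms (window 1): DENY
  req#10 t=5ms (window 1): DENY
  req#11 t=5ms (window 1): DENY
  req#12 t=6ms (window 2): ALLOW
  req#13 t=7ms (window 2): ALLOW
  req#14 t=7ms (window 2): ALLOW
  req#15 t=7ms (window 2): DENY
  req#16 t=8ms (window 2): DENY
  req#17 t=9ms (window 3): ALLOW
  req#18 t=9ms (window 3): ALLOW
  req#19 t=11ms (window 3): ALLOW
  req#20 t=11ms (window 3): DENY

Allowed counts by window: 3 3 3 3

Answer: 3 3 3 3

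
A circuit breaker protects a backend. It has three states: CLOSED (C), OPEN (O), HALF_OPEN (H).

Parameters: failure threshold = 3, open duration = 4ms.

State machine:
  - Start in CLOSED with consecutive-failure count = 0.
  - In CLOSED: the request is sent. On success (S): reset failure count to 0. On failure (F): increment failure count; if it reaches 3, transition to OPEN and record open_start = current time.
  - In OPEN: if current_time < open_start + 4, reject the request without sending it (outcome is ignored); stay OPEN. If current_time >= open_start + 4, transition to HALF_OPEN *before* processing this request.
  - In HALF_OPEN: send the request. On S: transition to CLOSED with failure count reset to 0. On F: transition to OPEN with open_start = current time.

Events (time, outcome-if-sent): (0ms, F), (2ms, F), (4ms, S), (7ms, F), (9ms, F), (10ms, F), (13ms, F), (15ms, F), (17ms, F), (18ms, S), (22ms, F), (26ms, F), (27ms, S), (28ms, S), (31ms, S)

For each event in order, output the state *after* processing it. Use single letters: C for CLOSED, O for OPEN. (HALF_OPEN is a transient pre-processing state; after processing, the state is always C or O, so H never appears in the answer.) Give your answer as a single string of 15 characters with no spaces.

Answer: CCCCCOOOOOOOOOC

Derivation:
State after each event:
  event#1 t=0ms outcome=F: state=CLOSED
  event#2 t=2ms outcome=F: state=CLOSED
  event#3 t=4ms outcome=S: state=CLOSED
  event#4 t=7ms outcome=F: state=CLOSED
  event#5 t=9ms outcome=F: state=CLOSED
  event#6 t=10ms outcome=F: state=OPEN
  event#7 t=13ms outcome=F: state=OPEN
  event#8 t=15ms outcome=F: state=OPEN
  event#9 t=17ms outcome=F: state=OPEN
  event#10 t=18ms outcome=S: state=OPEN
  event#11 t=22ms outcome=F: state=OPEN
  event#12 t=26ms outcome=F: state=OPEN
  event#13 t=27ms outcome=S: state=OPEN
  event#14 t=28ms outcome=S: state=OPEN
  event#15 t=31ms outcome=S: state=CLOSED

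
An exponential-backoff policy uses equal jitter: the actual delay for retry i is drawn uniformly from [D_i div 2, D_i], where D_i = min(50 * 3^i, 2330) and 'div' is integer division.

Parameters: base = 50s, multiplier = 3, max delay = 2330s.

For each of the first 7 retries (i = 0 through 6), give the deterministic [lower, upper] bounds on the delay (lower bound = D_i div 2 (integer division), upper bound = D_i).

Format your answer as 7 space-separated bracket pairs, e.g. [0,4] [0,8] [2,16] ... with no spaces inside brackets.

Answer: [25,50] [75,150] [225,450] [675,1350] [1165,2330] [1165,2330] [1165,2330]

Derivation:
Computing bounds per retry:
  i=0: D_i=min(50*3^0,2330)=50, bounds=[25,50]
  i=1: D_i=min(50*3^1,2330)=150, bounds=[75,150]
  i=2: D_i=min(50*3^2,2330)=450, bounds=[225,450]
  i=3: D_i=min(50*3^3,2330)=1350, bounds=[675,1350]
  i=4: D_i=min(50*3^4,2330)=2330, bounds=[1165,2330]
  i=5: D_i=min(50*3^5,2330)=2330, bounds=[1165,2330]
  i=6: D_i=min(50*3^6,2330)=2330, bounds=[1165,2330]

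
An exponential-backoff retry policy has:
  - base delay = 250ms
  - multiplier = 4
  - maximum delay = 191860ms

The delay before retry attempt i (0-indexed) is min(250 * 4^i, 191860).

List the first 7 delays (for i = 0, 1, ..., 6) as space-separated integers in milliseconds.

Computing each delay:
  i=0: min(250*4^0, 191860) = 250
  i=1: min(250*4^1, 191860) = 1000
  i=2: min(250*4^2, 191860) = 4000
  i=3: min(250*4^3, 191860) = 16000
  i=4: min(250*4^4, 191860) = 64000
  i=5: min(250*4^5, 191860) = 191860
  i=6: min(250*4^6, 191860) = 191860

Answer: 250 1000 4000 16000 64000 191860 191860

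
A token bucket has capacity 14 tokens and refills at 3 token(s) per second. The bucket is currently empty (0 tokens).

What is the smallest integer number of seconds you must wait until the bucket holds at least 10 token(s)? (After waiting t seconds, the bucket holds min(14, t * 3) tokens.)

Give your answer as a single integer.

Answer: 4

Derivation:
Need t * 3 >= 10, so t >= 10/3.
Smallest integer t = ceil(10/3) = 4.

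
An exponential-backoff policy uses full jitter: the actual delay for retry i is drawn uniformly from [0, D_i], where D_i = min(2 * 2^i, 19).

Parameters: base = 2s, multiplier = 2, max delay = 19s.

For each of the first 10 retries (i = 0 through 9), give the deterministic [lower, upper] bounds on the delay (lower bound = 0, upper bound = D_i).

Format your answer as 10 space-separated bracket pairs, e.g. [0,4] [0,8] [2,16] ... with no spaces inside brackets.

Answer: [0,2] [0,4] [0,8] [0,16] [0,19] [0,19] [0,19] [0,19] [0,19] [0,19]

Derivation:
Computing bounds per retry:
  i=0: D_i=min(2*2^0,19)=2, bounds=[0,2]
  i=1: D_i=min(2*2^1,19)=4, bounds=[0,4]
  i=2: D_i=min(2*2^2,19)=8, bounds=[0,8]
  i=3: D_i=min(2*2^3,19)=16, bounds=[0,16]
  i=4: D_i=min(2*2^4,19)=19, bounds=[0,19]
  i=5: D_i=min(2*2^5,19)=19, bounds=[0,19]
  i=6: D_i=min(2*2^6,19)=19, bounds=[0,19]
  i=7: D_i=min(2*2^7,19)=19, bounds=[0,19]
  i=8: D_i=min(2*2^8,19)=19, bounds=[0,19]
  i=9: D_i=min(2*2^9,19)=19, bounds=[0,19]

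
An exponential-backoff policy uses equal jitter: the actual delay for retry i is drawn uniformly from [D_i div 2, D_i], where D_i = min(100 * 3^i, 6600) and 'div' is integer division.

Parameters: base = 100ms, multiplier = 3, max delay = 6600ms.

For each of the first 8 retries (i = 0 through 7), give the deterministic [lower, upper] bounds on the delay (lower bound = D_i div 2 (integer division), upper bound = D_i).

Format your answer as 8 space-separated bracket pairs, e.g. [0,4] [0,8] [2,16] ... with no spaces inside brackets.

Computing bounds per retry:
  i=0: D_i=min(100*3^0,6600)=100, bounds=[50,100]
  i=1: D_i=min(100*3^1,6600)=300, bounds=[150,300]
  i=2: D_i=min(100*3^2,6600)=900, bounds=[450,900]
  i=3: D_i=min(100*3^3,6600)=2700, bounds=[1350,2700]
  i=4: D_i=min(100*3^4,6600)=6600, bounds=[3300,6600]
  i=5: D_i=min(100*3^5,6600)=6600, bounds=[3300,6600]
  i=6: D_i=min(100*3^6,6600)=6600, bounds=[3300,6600]
  i=7: D_i=min(100*3^7,6600)=6600, bounds=[3300,6600]

Answer: [50,100] [150,300] [450,900] [1350,2700] [3300,6600] [3300,6600] [3300,6600] [3300,6600]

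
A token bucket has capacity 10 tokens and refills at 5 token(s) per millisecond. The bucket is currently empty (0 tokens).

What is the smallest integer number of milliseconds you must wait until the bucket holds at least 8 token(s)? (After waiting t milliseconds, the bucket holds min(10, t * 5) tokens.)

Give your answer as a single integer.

Answer: 2

Derivation:
Need t * 5 >= 8, so t >= 8/5.
Smallest integer t = ceil(8/5) = 2.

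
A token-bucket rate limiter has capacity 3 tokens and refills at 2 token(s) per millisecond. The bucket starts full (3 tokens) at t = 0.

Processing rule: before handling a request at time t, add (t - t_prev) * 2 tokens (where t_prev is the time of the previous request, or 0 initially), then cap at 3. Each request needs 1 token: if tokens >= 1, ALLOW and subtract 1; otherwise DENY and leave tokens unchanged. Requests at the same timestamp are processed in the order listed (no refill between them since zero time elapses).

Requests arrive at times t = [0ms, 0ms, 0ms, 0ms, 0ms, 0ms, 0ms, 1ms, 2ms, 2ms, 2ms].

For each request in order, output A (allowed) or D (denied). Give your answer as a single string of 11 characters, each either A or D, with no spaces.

Simulating step by step:
  req#1 t=0ms: ALLOW
  req#2 t=0ms: ALLOW
  req#3 t=0ms: ALLOW
  req#4 t=0ms: DENY
  req#5 t=0ms: DENY
  req#6 t=0ms: DENY
  req#7 t=0ms: DENY
  req#8 t=1ms: ALLOW
  req#9 t=2ms: ALLOW
  req#10 t=2ms: ALLOW
  req#11 t=2ms: ALLOW

Answer: AAADDDDAAAA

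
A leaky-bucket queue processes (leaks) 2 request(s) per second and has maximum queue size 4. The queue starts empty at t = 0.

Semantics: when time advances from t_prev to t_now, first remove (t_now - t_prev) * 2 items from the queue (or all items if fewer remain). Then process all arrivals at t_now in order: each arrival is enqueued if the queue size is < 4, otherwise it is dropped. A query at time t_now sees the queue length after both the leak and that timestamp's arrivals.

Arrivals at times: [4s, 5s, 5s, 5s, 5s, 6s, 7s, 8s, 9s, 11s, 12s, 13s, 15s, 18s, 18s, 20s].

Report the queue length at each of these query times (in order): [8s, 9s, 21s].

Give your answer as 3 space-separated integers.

Answer: 1 1 0

Derivation:
Queue lengths at query times:
  query t=8s: backlog = 1
  query t=9s: backlog = 1
  query t=21s: backlog = 0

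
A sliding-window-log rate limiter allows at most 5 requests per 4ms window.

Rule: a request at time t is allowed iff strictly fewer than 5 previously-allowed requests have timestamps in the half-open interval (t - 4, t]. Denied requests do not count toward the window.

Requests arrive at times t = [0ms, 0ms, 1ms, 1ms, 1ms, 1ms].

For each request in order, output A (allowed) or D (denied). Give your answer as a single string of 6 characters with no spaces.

Answer: AAAAAD

Derivation:
Tracking allowed requests in the window:
  req#1 t=0ms: ALLOW
  req#2 t=0ms: ALLOW
  req#3 t=1ms: ALLOW
  req#4 t=1ms: ALLOW
  req#5 t=1ms: ALLOW
  req#6 t=1ms: DENY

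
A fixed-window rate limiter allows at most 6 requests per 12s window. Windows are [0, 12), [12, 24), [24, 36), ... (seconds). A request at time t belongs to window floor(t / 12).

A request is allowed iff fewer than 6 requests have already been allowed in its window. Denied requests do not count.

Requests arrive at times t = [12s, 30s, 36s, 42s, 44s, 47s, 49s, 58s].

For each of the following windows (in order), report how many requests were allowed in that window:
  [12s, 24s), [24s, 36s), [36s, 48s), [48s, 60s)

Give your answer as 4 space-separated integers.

Answer: 1 1 4 2

Derivation:
Processing requests:
  req#1 t=12s (window 1): ALLOW
  req#2 t=30s (window 2): ALLOW
  req#3 t=36s (window 3): ALLOW
  req#4 t=42s (window 3): ALLOW
  req#5 t=44s (window 3): ALLOW
  req#6 t=47s (window 3): ALLOW
  req#7 t=49s (window 4): ALLOW
  req#8 t=58s (window 4): ALLOW

Allowed counts by window: 1 1 4 2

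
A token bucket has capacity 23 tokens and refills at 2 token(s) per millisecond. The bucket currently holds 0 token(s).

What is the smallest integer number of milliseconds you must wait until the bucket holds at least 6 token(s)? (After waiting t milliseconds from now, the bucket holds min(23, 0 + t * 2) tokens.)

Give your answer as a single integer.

Answer: 3

Derivation:
Need 0 + t * 2 >= 6, so t >= 6/2.
Smallest integer t = ceil(6/2) = 3.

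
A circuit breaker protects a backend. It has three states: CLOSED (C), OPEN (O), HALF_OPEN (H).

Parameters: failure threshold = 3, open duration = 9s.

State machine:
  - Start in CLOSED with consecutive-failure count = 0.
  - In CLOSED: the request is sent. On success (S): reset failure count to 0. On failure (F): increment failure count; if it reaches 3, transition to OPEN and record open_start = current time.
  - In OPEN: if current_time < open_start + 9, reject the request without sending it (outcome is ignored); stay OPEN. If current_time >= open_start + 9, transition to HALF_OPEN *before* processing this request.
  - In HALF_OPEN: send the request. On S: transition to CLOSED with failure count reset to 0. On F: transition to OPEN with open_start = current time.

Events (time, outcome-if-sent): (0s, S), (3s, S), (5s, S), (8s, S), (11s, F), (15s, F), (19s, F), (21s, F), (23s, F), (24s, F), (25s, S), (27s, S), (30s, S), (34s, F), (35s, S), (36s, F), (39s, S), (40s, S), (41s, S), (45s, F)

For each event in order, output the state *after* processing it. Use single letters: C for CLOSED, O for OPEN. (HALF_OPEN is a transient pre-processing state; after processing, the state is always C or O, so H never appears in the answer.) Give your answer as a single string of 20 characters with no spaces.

Answer: CCCCCCOOOOOOCCCCCCCC

Derivation:
State after each event:
  event#1 t=0s outcome=S: state=CLOSED
  event#2 t=3s outcome=S: state=CLOSED
  event#3 t=5s outcome=S: state=CLOSED
  event#4 t=8s outcome=S: state=CLOSED
  event#5 t=11s outcome=F: state=CLOSED
  event#6 t=15s outcome=F: state=CLOSED
  event#7 t=19s outcome=F: state=OPEN
  event#8 t=21s outcome=F: state=OPEN
  event#9 t=23s outcome=F: state=OPEN
  event#10 t=24s outcome=F: state=OPEN
  event#11 t=25s outcome=S: state=OPEN
  event#12 t=27s outcome=S: state=OPEN
  event#13 t=30s outcome=S: state=CLOSED
  event#14 t=34s outcome=F: state=CLOSED
  event#15 t=35s outcome=S: state=CLOSED
  event#16 t=36s outcome=F: state=CLOSED
  event#17 t=39s outcome=S: state=CLOSED
  event#18 t=40s outcome=S: state=CLOSED
  event#19 t=41s outcome=S: state=CLOSED
  event#20 t=45s outcome=F: state=CLOSED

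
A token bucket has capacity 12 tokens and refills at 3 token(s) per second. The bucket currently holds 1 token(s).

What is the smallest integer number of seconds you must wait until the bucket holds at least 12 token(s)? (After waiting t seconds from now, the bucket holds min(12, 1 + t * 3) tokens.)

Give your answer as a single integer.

Need 1 + t * 3 >= 12, so t >= 11/3.
Smallest integer t = ceil(11/3) = 4.

Answer: 4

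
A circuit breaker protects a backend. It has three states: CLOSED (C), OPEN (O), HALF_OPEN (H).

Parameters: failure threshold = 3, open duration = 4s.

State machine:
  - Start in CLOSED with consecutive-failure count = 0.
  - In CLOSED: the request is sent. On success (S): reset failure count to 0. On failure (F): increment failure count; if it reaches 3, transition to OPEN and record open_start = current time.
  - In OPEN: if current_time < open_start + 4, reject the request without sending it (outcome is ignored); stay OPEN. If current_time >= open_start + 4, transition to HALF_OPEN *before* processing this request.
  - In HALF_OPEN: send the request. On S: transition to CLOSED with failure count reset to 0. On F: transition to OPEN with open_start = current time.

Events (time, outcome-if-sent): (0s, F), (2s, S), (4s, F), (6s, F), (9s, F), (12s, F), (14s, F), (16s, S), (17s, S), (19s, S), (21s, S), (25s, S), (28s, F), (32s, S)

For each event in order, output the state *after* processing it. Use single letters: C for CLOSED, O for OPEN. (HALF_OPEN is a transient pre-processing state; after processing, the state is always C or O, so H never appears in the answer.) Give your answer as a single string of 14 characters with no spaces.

State after each event:
  event#1 t=0s outcome=F: state=CLOSED
  event#2 t=2s outcome=S: state=CLOSED
  event#3 t=4s outcome=F: state=CLOSED
  event#4 t=6s outcome=F: state=CLOSED
  event#5 t=9s outcome=F: state=OPEN
  event#6 t=12s outcome=F: state=OPEN
  event#7 t=14s outcome=F: state=OPEN
  event#8 t=16s outcome=S: state=OPEN
  event#9 t=17s outcome=S: state=OPEN
  event#10 t=19s outcome=S: state=CLOSED
  event#11 t=21s outcome=S: state=CLOSED
  event#12 t=25s outcome=S: state=CLOSED
  event#13 t=28s outcome=F: state=CLOSED
  event#14 t=32s outcome=S: state=CLOSED

Answer: CCCCOOOOOCCCCC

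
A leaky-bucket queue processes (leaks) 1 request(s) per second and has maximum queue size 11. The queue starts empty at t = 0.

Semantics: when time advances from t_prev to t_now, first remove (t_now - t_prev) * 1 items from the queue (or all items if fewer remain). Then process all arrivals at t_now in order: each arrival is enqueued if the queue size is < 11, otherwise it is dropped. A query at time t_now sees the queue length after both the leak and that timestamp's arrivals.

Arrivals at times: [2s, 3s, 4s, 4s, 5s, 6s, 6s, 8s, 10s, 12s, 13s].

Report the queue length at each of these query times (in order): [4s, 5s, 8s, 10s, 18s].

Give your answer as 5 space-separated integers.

Queue lengths at query times:
  query t=4s: backlog = 2
  query t=5s: backlog = 2
  query t=8s: backlog = 2
  query t=10s: backlog = 1
  query t=18s: backlog = 0

Answer: 2 2 2 1 0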